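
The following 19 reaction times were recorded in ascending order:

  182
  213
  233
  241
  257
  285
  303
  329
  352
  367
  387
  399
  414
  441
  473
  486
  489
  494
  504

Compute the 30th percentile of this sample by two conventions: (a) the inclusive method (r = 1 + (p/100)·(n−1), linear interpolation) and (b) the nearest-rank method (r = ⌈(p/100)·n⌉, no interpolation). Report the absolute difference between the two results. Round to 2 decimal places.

7.20

n = 19.
(a) r = 6.4; between ranks 6 (285) and 7 (303): 292.2.
(b) the nearest-rank method: rank 6 → 285.
|292.2 − 285| = 7.2.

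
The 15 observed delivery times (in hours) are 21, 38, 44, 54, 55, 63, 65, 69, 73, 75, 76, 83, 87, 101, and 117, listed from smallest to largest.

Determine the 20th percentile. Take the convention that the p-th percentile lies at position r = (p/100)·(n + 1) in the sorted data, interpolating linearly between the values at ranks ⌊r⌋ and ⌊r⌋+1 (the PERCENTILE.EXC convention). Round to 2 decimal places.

46.00

n = 15.
r = (20/100)·(15 + 1) = 3.2.
Rank 3 is 44 and rank 4 is 54.
Interpolate: 44 + 0.2·(54 − 44) = 44 + 0.2·10 = 46.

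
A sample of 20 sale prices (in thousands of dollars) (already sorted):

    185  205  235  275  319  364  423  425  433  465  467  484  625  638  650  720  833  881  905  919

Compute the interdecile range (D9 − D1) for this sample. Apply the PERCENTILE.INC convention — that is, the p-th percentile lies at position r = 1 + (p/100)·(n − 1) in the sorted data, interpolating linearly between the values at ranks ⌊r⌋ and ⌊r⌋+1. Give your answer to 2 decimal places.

n = 20.
P10: r = 2.9; ranks 2–3 are 205, 235; interpolating gives 232.
P90: r = 18.1; ranks 18–19 are 881, 905; interpolating gives 883.4.
Difference: 883.4 − 232 = 651.4.

651.40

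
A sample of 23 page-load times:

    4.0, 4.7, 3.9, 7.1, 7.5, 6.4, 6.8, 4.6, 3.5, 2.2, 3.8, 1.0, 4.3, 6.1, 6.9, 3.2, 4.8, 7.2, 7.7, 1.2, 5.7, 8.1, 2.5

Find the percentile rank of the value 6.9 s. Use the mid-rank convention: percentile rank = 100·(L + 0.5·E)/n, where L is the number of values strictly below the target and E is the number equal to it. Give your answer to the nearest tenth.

76.1

Sorted: 1.0, 1.2, 2.2, 2.5, 3.2, 3.5, 3.8, 3.9, 4.0, 4.3, 4.6, 4.7, 4.8, 5.7, 6.1, 6.4, 6.8, 6.9, 7.1, 7.2, 7.5, 7.7, 8.1.
Count below 6.9: L = 17; count equal: E = 1; n = 23.
Percentile rank = 100·(17 + 0.5·1)/23 = 100·17.5/23 = 76.09.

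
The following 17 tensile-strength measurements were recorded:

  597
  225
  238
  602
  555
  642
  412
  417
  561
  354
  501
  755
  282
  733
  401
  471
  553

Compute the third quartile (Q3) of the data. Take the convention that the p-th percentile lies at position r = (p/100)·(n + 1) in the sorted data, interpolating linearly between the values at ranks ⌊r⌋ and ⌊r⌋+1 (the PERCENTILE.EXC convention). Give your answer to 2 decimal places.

599.50

Sorted: 225, 238, 282, 354, 401, 412, 417, 471, 501, 553, 555, 561, 597, 602, 642, 733, 755.
n = 17.
r = (75/100)·(17 + 1) = 13.5.
Rank 13 is 597 and rank 14 is 602.
Interpolate: 597 + 0.5·(602 − 597) = 597 + 0.5·5 = 599.5.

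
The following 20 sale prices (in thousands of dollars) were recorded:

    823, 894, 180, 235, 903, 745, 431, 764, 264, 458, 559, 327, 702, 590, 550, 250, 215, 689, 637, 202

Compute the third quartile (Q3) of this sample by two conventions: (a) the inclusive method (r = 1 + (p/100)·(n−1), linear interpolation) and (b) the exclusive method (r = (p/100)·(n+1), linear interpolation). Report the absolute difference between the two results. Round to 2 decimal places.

Sorted: 180, 202, 215, 235, 250, 264, 327, 431, 458, 550, 559, 590, 637, 689, 702, 745, 764, 823, 894, 903.
n = 20.
(a) r = 15.25; between ranks 15 (702) and 16 (745): 712.75.
(b) r = 15.75; between ranks 15 (702) and 16 (745): 734.25.
|712.75 − 734.25| = 21.5.

21.50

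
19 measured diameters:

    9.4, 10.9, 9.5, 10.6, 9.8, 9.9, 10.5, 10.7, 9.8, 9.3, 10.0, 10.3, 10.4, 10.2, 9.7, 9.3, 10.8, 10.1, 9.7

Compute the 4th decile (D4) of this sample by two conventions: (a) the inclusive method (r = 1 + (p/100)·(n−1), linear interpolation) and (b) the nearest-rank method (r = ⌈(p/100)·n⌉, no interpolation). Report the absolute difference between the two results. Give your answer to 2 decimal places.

Sorted: 9.3, 9.3, 9.4, 9.5, 9.7, 9.7, 9.8, 9.8, 9.9, 10.0, 10.1, 10.2, 10.3, 10.4, 10.5, 10.6, 10.7, 10.8, 10.9.
n = 19.
(a) r = 8.2; between ranks 8 (9.8) and 9 (9.9): 9.82.
(b) the nearest-rank method: rank 8 → 9.8.
|9.82 − 9.8| = 0.02.

0.02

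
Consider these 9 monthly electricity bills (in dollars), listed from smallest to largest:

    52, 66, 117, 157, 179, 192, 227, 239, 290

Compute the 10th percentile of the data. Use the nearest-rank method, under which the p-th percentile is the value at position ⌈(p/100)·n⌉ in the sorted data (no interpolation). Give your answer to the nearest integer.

n = 9.
Position = ⌈10/100 · 9⌉ = ⌈0.9⌉ = 1.
The value at rank 1 is 52.

52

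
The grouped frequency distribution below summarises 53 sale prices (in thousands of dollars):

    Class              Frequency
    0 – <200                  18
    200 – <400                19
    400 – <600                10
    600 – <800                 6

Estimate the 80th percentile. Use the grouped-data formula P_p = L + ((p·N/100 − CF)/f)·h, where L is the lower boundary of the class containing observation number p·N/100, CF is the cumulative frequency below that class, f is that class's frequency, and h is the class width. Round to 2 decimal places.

N = 53; target position k = 80/100 · 53 = 42.4.
Cumulative frequencies: 18, 37, 47, 53.
Observation 42.4 falls in the class 400 – <600.
L = 400, CF = 37, f = 10, h = 200.
P80 = 400 + ((42.4 − 37)/10)·200 = 400 + 108 = 508.

508.00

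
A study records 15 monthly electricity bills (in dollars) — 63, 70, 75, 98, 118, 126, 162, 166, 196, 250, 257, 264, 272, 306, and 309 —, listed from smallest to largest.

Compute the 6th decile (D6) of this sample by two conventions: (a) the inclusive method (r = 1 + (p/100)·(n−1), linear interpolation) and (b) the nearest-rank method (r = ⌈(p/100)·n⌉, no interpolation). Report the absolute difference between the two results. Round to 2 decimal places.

n = 15.
(a) r = 9.4; between ranks 9 (196) and 10 (250): 217.6.
(b) the nearest-rank method: rank 9 → 196.
|217.6 − 196| = 21.6.

21.60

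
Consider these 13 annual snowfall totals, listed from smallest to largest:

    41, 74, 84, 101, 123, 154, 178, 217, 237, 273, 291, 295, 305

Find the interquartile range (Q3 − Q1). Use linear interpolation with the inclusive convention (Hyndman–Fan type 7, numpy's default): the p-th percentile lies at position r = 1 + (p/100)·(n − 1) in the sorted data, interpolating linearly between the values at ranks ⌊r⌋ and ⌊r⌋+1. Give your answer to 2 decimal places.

172.00

n = 13.
P25: r = 4 (integer) → 101.
P75: r = 10 (integer) → 273.
Difference: 273 − 101 = 172.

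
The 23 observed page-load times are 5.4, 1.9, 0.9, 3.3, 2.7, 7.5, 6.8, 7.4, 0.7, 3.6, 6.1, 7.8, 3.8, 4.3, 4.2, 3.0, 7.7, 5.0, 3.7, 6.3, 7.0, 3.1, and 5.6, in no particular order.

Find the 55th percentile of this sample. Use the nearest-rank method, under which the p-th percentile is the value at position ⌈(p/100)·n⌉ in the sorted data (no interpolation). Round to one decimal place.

Sorted: 0.7, 0.9, 1.9, 2.7, 3.0, 3.1, 3.3, 3.6, 3.7, 3.8, 4.2, 4.3, 5.0, 5.4, 5.6, 6.1, 6.3, 6.8, 7.0, 7.4, 7.5, 7.7, 7.8.
n = 23.
Position = ⌈55/100 · 23⌉ = ⌈12.65⌉ = 13.
The value at rank 13 is 5.0.

5.0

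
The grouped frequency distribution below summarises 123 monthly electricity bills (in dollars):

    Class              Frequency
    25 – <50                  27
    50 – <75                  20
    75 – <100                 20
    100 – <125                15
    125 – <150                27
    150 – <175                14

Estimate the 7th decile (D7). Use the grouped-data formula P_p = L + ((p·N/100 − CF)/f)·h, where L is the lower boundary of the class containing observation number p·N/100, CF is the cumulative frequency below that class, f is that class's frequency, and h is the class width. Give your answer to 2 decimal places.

N = 123; target position k = 70/100 · 123 = 86.1.
Cumulative frequencies: 27, 47, 67, 82, 109, 123.
Observation 86.1 falls in the class 125 – <150.
L = 125, CF = 82, f = 27, h = 25.
P70 = 125 + ((86.1 − 82)/27)·25 = 125 + 3.7963 = 128.796.

128.80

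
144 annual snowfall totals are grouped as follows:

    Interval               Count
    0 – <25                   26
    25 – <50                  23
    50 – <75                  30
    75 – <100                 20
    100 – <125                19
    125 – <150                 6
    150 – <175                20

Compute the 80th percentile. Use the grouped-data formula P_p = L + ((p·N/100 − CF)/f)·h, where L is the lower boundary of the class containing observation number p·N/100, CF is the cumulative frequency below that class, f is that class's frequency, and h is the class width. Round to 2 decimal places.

121.32

N = 144; target position k = 80/100 · 144 = 115.2.
Cumulative frequencies: 26, 49, 79, 99, 118, 124, 144.
Observation 115.2 falls in the class 100 – <125.
L = 100, CF = 99, f = 19, h = 25.
P80 = 100 + ((115.2 − 99)/19)·25 = 100 + 21.3158 = 121.316.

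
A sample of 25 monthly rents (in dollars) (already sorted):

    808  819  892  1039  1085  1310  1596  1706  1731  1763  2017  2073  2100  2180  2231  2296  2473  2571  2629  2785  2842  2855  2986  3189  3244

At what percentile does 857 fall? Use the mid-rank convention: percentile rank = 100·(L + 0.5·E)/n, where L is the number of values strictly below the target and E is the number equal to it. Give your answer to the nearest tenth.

Count below 857: L = 2; count equal: E = 0; n = 25.
Percentile rank = 100·(2 + 0.5·0)/25 = 100·2/25 = 8.

8.0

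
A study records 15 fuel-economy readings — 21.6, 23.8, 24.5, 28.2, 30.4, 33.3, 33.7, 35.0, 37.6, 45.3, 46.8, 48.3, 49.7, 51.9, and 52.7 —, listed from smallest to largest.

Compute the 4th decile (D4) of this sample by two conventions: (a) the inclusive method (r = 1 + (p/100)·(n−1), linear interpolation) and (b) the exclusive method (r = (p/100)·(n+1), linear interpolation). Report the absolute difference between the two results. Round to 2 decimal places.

0.08

n = 15.
(a) r = 6.6; between ranks 6 (33.3) and 7 (33.7): 33.54.
(b) r = 6.4; between ranks 6 (33.3) and 7 (33.7): 33.46.
|33.54 − 33.46| = 0.08.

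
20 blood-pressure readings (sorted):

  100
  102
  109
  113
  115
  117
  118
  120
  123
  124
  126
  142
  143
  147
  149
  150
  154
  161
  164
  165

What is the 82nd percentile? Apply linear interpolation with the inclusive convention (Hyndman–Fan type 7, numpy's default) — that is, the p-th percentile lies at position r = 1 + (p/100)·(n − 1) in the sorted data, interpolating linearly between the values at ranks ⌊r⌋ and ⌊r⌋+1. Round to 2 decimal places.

152.32

n = 20.
r = 1 + (82/100)·(20 − 1) = 1 + 15.58 = 16.58.
Rank 16 is 150 and rank 17 is 154.
Interpolate: 150 + 0.58·(154 − 150) = 150 + 0.58·4 = 152.32.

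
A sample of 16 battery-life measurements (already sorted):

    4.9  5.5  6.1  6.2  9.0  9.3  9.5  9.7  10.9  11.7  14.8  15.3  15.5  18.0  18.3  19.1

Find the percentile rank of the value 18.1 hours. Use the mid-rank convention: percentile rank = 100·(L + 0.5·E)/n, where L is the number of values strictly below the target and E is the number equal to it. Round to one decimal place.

Count below 18.1: L = 14; count equal: E = 0; n = 16.
Percentile rank = 100·(14 + 0.5·0)/16 = 100·14/16 = 87.5.

87.5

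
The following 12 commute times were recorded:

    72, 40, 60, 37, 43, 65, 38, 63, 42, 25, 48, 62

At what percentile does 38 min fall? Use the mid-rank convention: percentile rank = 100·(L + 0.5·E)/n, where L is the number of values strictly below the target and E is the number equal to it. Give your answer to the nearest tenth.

20.8

Sorted: 25, 37, 38, 40, 42, 43, 48, 60, 62, 63, 65, 72.
Count below 38: L = 2; count equal: E = 1; n = 12.
Percentile rank = 100·(2 + 0.5·1)/12 = 100·2.5/12 = 20.83.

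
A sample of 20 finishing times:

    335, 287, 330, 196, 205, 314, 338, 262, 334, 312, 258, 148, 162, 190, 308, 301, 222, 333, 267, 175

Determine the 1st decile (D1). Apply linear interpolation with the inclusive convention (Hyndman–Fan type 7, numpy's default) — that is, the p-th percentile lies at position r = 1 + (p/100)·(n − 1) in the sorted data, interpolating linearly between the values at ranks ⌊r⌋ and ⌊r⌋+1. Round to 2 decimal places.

173.70

Sorted: 148, 162, 175, 190, 196, 205, 222, 258, 262, 267, 287, 301, 308, 312, 314, 330, 333, 334, 335, 338.
n = 20.
r = 1 + (10/100)·(20 − 1) = 1 + 1.9 = 2.9.
Rank 2 is 162 and rank 3 is 175.
Interpolate: 162 + 0.9·(175 − 162) = 162 + 0.9·13 = 173.7.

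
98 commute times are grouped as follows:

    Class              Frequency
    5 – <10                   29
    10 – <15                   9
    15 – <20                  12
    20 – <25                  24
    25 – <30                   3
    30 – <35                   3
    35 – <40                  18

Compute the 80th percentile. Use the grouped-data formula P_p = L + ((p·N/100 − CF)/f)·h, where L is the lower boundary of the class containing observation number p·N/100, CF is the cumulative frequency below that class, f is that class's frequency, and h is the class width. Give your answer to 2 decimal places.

32.33

N = 98; target position k = 80/100 · 98 = 78.4.
Cumulative frequencies: 29, 38, 50, 74, 77, 80, 98.
Observation 78.4 falls in the class 30 – <35.
L = 30, CF = 77, f = 3, h = 5.
P80 = 30 + ((78.4 − 77)/3)·5 = 30 + 2.33333 = 32.3333.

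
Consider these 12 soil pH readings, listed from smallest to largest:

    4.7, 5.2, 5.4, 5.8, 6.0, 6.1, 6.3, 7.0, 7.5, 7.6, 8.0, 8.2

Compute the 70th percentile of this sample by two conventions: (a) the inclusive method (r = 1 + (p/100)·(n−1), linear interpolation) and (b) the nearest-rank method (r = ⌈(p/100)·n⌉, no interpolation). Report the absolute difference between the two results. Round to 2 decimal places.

n = 12.
(a) r = 8.7; between ranks 8 (7.0) and 9 (7.5): 7.35.
(b) the nearest-rank method: rank 9 → 7.5.
|7.35 − 7.5| = 0.15.

0.15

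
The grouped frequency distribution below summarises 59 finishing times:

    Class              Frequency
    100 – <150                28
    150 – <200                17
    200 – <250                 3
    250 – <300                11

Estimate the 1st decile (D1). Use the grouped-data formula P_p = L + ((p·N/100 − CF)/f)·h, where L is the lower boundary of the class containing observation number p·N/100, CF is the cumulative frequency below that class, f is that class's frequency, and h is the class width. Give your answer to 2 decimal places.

N = 59; target position k = 10/100 · 59 = 5.9.
Cumulative frequencies: 28, 45, 48, 59.
Observation 5.9 falls in the class 100 – <150.
L = 100, CF = 0, f = 28, h = 50.
P10 = 100 + ((5.9 − 0)/28)·50 = 100 + 10.5357 = 110.536.

110.54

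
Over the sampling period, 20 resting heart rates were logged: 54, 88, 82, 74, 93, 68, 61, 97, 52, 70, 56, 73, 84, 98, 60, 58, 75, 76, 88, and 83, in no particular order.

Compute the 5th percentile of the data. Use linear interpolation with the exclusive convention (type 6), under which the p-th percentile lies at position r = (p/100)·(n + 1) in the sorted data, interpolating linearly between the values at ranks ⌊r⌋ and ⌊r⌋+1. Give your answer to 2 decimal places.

Sorted: 52, 54, 56, 58, 60, 61, 68, 70, 73, 74, 75, 76, 82, 83, 84, 88, 88, 93, 97, 98.
n = 20.
r = (5/100)·(20 + 1) = 1.05.
Rank 1 is 52 and rank 2 is 54.
Interpolate: 52 + 0.05·(54 − 52) = 52 + 0.05·2 = 52.1.

52.10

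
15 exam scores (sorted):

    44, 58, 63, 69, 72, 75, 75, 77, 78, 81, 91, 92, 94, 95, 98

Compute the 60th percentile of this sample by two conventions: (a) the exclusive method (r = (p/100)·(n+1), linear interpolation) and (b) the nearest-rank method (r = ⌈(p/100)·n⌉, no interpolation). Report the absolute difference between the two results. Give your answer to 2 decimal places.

1.80

n = 15.
(a) r = 9.6; between ranks 9 (78) and 10 (81): 79.8.
(b) the nearest-rank method: rank 9 → 78.
|79.8 − 78| = 1.8.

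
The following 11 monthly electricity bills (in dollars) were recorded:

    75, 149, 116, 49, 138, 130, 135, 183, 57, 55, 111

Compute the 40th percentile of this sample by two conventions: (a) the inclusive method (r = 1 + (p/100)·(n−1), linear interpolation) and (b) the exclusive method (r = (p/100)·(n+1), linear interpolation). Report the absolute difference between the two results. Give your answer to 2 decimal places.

Sorted: 49, 55, 57, 75, 111, 116, 130, 135, 138, 149, 183.
n = 11.
(a) r = 5 → value at rank 5 = 111.
(b) r = 4.8; between ranks 4 (75) and 5 (111): 103.8.
|111 − 103.8| = 7.2.

7.20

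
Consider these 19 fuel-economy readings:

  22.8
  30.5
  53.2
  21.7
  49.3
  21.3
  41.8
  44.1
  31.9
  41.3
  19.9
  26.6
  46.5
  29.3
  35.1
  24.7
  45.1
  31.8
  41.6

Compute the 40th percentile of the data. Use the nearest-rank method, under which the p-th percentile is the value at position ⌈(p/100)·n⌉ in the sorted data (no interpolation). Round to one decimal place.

Sorted: 19.9, 21.3, 21.7, 22.8, 24.7, 26.6, 29.3, 30.5, 31.8, 31.9, 35.1, 41.3, 41.6, 41.8, 44.1, 45.1, 46.5, 49.3, 53.2.
n = 19.
Position = ⌈40/100 · 19⌉ = ⌈7.6⌉ = 8.
The value at rank 8 is 30.5.

30.5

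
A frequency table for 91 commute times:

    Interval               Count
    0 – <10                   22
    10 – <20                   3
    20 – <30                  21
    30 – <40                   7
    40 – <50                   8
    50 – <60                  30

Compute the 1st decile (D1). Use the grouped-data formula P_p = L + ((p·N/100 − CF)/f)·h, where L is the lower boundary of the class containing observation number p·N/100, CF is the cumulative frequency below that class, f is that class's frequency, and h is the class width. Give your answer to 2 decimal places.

4.14

N = 91; target position k = 10/100 · 91 = 9.1.
Cumulative frequencies: 22, 25, 46, 53, 61, 91.
Observation 9.1 falls in the class 0 – <10.
L = 0, CF = 0, f = 22, h = 10.
P10 = 0 + ((9.1 − 0)/22)·10 = 0 + 4.13636 = 4.13636.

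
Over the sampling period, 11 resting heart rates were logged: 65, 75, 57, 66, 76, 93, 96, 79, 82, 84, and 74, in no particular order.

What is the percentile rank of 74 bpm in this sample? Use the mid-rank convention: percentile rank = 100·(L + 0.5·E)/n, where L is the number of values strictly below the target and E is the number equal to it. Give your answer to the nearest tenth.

Sorted: 57, 65, 66, 74, 75, 76, 79, 82, 84, 93, 96.
Count below 74: L = 3; count equal: E = 1; n = 11.
Percentile rank = 100·(3 + 0.5·1)/11 = 100·3.5/11 = 31.82.

31.8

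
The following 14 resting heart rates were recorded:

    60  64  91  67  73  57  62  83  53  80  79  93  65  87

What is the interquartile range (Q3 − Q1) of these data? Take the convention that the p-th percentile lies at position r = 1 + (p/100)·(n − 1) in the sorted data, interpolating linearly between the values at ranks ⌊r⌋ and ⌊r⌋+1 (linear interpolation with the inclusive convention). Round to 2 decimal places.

19.75

Sorted: 53, 57, 60, 62, 64, 65, 67, 73, 79, 80, 83, 87, 91, 93.
n = 14.
P25: r = 4.25; ranks 4–5 are 62, 64; interpolating gives 62.5.
P75: r = 10.75; ranks 10–11 are 80, 83; interpolating gives 82.25.
Difference: 82.25 − 62.5 = 19.75.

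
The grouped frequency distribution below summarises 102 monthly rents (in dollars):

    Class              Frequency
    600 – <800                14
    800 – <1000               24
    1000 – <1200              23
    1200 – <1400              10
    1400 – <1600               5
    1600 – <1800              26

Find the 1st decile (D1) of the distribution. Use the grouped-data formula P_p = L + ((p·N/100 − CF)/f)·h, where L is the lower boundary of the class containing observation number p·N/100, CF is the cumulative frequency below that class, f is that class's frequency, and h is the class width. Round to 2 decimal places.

N = 102; target position k = 10/100 · 102 = 10.2.
Cumulative frequencies: 14, 38, 61, 71, 76, 102.
Observation 10.2 falls in the class 600 – <800.
L = 600, CF = 0, f = 14, h = 200.
P10 = 600 + ((10.2 − 0)/14)·200 = 600 + 145.714 = 745.714.

745.71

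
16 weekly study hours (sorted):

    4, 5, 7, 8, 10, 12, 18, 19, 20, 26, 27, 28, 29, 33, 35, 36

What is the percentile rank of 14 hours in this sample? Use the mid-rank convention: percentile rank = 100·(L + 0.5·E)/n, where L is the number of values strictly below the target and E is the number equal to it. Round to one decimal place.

Count below 14: L = 6; count equal: E = 0; n = 16.
Percentile rank = 100·(6 + 0.5·0)/16 = 100·6/16 = 37.5.

37.5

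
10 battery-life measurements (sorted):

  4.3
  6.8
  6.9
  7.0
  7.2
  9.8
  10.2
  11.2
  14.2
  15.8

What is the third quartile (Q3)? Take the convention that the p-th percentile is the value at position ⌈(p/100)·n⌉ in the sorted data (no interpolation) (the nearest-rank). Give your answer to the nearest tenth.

n = 10.
Position = ⌈75/100 · 10⌉ = ⌈7.5⌉ = 8.
The value at rank 8 is 11.2.

11.2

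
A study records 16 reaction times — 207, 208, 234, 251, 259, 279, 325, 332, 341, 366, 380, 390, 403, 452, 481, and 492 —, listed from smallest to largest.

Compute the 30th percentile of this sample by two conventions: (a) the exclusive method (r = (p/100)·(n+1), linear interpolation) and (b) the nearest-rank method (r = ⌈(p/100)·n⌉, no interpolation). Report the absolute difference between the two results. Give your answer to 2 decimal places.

n = 16.
(a) r = 5.1; between ranks 5 (259) and 6 (279): 261.
(b) the nearest-rank method: rank 5 → 259.
|261 − 259| = 2.

2.00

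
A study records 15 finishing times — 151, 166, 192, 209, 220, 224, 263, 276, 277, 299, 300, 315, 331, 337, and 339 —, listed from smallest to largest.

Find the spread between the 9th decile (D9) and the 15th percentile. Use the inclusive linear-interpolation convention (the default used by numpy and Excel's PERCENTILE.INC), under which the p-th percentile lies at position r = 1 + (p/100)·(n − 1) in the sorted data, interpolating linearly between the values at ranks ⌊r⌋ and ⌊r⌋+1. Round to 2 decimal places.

140.90

n = 15.
P15: r = 3.1; ranks 3–4 are 192, 209; interpolating gives 193.7.
P90: r = 13.6; ranks 13–14 are 331, 337; interpolating gives 334.6.
Difference: 334.6 − 193.7 = 140.9.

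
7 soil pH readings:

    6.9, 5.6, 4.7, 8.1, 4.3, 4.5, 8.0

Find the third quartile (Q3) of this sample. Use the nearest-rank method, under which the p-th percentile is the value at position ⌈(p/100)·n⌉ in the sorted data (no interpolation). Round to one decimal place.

8.0

Sorted: 4.3, 4.5, 4.7, 5.6, 6.9, 8.0, 8.1.
n = 7.
Position = ⌈75/100 · 7⌉ = ⌈5.25⌉ = 6.
The value at rank 6 is 8.0.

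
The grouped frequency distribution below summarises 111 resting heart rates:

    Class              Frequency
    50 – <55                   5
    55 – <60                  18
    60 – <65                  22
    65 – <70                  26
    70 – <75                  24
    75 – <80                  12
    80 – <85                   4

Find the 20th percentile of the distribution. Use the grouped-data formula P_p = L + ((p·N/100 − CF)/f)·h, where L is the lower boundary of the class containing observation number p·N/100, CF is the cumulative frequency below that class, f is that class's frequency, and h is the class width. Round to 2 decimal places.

59.78

N = 111; target position k = 20/100 · 111 = 22.2.
Cumulative frequencies: 5, 23, 45, 71, 95, 107, 111.
Observation 22.2 falls in the class 55 – <60.
L = 55, CF = 5, f = 18, h = 5.
P20 = 55 + ((22.2 − 5)/18)·5 = 55 + 4.77778 = 59.7778.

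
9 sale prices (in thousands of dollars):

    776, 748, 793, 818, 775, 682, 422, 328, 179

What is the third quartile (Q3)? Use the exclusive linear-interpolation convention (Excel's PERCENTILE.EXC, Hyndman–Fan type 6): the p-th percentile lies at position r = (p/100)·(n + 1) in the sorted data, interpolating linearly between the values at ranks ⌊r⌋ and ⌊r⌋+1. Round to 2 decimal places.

Sorted: 179, 328, 422, 682, 748, 775, 776, 793, 818.
n = 9.
r = (75/100)·(9 + 1) = 7.5.
Rank 7 is 776 and rank 8 is 793.
Interpolate: 776 + 0.5·(793 − 776) = 776 + 0.5·17 = 784.5.

784.50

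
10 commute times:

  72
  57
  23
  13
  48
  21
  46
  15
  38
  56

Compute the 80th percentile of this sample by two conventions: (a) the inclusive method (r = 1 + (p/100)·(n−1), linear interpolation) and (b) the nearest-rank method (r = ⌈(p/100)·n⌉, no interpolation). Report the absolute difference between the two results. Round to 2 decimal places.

Sorted: 13, 15, 21, 23, 38, 46, 48, 56, 57, 72.
n = 10.
(a) r = 8.2; between ranks 8 (56) and 9 (57): 56.2.
(b) the nearest-rank method: rank 8 → 56.
|56.2 − 56| = 0.2.

0.20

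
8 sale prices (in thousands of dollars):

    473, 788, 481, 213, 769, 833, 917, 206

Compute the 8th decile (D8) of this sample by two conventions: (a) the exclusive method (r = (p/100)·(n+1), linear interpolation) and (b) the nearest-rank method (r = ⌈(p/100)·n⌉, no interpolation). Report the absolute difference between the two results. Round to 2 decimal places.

16.80

Sorted: 206, 213, 473, 481, 769, 788, 833, 917.
n = 8.
(a) r = 7.2; between ranks 7 (833) and 8 (917): 849.8.
(b) the nearest-rank method: rank 7 → 833.
|849.8 − 833| = 16.8.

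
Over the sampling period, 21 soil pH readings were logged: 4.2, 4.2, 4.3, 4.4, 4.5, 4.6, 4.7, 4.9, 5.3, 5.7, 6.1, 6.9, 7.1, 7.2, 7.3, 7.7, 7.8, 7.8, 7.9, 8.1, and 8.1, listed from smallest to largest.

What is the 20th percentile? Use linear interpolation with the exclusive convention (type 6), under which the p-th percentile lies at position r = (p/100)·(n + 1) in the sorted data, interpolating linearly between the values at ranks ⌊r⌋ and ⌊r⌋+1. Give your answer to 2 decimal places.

4.44

n = 21.
r = (20/100)·(21 + 1) = 4.4.
Rank 4 is 4.4 and rank 5 is 4.5.
Interpolate: 4.4 + 0.4·(4.5 − 4.4) = 4.4 + 0.4·0.1 = 4.44.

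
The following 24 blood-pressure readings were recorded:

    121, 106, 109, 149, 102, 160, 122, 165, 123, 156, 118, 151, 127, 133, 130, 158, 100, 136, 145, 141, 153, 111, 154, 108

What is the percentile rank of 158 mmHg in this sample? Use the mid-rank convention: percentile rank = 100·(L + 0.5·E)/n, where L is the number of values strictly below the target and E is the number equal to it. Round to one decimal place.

89.6

Sorted: 100, 102, 106, 108, 109, 111, 118, 121, 122, 123, 127, 130, 133, 136, 141, 145, 149, 151, 153, 154, 156, 158, 160, 165.
Count below 158: L = 21; count equal: E = 1; n = 24.
Percentile rank = 100·(21 + 0.5·1)/24 = 100·21.5/24 = 89.58.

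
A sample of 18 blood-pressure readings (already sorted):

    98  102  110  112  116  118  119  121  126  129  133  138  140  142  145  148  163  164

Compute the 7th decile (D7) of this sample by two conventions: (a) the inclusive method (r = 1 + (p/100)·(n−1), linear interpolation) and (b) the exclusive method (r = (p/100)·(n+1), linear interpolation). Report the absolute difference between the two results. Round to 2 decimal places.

n = 18.
(a) r = 12.9; between ranks 12 (138) and 13 (140): 139.8.
(b) r = 13.3; between ranks 13 (140) and 14 (142): 140.6.
|139.8 − 140.6| = 0.8.

0.80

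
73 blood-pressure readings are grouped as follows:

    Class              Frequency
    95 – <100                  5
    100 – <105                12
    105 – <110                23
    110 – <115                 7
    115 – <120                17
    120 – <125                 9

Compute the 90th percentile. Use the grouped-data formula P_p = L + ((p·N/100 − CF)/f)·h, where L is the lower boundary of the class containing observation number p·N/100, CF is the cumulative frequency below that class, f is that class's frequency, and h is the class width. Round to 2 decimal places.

N = 73; target position k = 90/100 · 73 = 65.7.
Cumulative frequencies: 5, 17, 40, 47, 64, 73.
Observation 65.7 falls in the class 120 – <125.
L = 120, CF = 64, f = 9, h = 5.
P90 = 120 + ((65.7 − 64)/9)·5 = 120 + 0.944444 = 120.944.

120.94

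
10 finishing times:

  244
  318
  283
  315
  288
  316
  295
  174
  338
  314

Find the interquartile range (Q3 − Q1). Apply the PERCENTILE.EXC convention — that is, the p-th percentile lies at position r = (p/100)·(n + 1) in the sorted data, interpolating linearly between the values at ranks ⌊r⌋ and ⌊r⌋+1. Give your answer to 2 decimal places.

Sorted: 174, 244, 283, 288, 295, 314, 315, 316, 318, 338.
n = 10.
P25: r = 2.75; ranks 2–3 are 244, 283; interpolating gives 273.25.
P75: r = 8.25; ranks 8–9 are 316, 318; interpolating gives 316.5.
Difference: 316.5 − 273.25 = 43.25.

43.25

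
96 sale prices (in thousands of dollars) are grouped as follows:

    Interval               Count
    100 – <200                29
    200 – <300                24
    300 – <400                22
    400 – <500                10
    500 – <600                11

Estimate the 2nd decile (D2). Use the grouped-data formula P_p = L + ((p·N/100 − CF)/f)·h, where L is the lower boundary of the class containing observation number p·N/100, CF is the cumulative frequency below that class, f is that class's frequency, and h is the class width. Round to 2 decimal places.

166.21

N = 96; target position k = 20/100 · 96 = 19.2.
Cumulative frequencies: 29, 53, 75, 85, 96.
Observation 19.2 falls in the class 100 – <200.
L = 100, CF = 0, f = 29, h = 100.
P20 = 100 + ((19.2 − 0)/29)·100 = 100 + 66.2069 = 166.207.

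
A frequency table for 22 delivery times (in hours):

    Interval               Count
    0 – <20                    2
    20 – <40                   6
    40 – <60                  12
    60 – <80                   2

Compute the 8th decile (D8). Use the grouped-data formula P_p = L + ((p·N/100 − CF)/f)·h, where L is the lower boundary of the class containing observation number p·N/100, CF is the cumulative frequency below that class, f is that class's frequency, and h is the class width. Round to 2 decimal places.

56.00

N = 22; target position k = 80/100 · 22 = 17.6.
Cumulative frequencies: 2, 8, 20, 22.
Observation 17.6 falls in the class 40 – <60.
L = 40, CF = 8, f = 12, h = 20.
P80 = 40 + ((17.6 − 8)/12)·20 = 40 + 16 = 56.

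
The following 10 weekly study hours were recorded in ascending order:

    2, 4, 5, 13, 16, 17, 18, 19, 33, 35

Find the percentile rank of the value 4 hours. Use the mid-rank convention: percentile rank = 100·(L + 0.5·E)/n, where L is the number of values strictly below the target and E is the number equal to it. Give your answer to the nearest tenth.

Count below 4: L = 1; count equal: E = 1; n = 10.
Percentile rank = 100·(1 + 0.5·1)/10 = 100·1.5/10 = 15.

15.0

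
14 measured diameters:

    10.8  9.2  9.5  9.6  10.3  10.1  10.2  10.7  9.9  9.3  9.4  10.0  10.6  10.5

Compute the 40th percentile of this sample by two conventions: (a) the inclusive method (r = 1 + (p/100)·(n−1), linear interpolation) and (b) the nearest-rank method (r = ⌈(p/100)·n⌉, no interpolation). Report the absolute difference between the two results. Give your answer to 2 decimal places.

0.02

Sorted: 9.2, 9.3, 9.4, 9.5, 9.6, 9.9, 10.0, 10.1, 10.2, 10.3, 10.5, 10.6, 10.7, 10.8.
n = 14.
(a) r = 6.2; between ranks 6 (9.9) and 7 (10.0): 9.92.
(b) the nearest-rank method: rank 6 → 9.9.
|9.92 − 9.9| = 0.02.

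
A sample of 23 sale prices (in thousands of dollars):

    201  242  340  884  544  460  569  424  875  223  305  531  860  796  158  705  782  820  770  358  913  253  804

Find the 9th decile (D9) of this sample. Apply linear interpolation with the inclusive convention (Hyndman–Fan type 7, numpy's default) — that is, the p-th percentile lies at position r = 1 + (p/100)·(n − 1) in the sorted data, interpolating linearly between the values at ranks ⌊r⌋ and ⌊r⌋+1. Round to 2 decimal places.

Sorted: 158, 201, 223, 242, 253, 305, 340, 358, 424, 460, 531, 544, 569, 705, 770, 782, 796, 804, 820, 860, 875, 884, 913.
n = 23.
r = 1 + (90/100)·(23 − 1) = 1 + 19.8 = 20.8.
Rank 20 is 860 and rank 21 is 875.
Interpolate: 860 + 0.8·(875 − 860) = 860 + 0.8·15 = 872.

872.00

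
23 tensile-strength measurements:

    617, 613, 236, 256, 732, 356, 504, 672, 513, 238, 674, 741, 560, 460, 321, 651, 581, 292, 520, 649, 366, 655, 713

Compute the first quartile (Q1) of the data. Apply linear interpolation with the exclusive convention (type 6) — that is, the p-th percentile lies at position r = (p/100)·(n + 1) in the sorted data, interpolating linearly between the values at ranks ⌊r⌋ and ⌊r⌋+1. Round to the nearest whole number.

Sorted: 236, 238, 256, 292, 321, 356, 366, 460, 504, 513, 520, 560, 581, 613, 617, 649, 651, 655, 672, 674, 713, 732, 741.
n = 23.
r = (25/100)·(23 + 1) = 6.
r is an integer, so P25 is the value at rank 6: 356.

356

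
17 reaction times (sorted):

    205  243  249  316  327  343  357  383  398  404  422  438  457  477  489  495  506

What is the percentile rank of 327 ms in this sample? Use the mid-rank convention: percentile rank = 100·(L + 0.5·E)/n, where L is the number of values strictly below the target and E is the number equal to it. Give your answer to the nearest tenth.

26.5

Count below 327: L = 4; count equal: E = 1; n = 17.
Percentile rank = 100·(4 + 0.5·1)/17 = 100·4.5/17 = 26.47.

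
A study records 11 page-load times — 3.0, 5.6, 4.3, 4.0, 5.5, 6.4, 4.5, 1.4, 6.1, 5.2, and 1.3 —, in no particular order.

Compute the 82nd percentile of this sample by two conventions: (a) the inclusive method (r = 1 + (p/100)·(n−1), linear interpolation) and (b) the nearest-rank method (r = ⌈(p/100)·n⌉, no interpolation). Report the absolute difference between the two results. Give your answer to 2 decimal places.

Sorted: 1.3, 1.4, 3.0, 4.0, 4.3, 4.5, 5.2, 5.5, 5.6, 6.1, 6.4.
n = 11.
(a) r = 9.2; between ranks 9 (5.6) and 10 (6.1): 5.7.
(b) the nearest-rank method: rank 10 → 6.1.
|5.7 − 6.1| = 0.4.

0.40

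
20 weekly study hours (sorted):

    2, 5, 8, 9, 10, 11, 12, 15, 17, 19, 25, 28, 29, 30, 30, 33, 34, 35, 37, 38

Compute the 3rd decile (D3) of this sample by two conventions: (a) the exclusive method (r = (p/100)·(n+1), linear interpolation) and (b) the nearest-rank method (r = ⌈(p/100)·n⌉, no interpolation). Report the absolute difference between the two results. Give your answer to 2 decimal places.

0.30

n = 20.
(a) r = 6.3; between ranks 6 (11) and 7 (12): 11.3.
(b) the nearest-rank method: rank 6 → 11.
|11.3 − 11| = 0.3.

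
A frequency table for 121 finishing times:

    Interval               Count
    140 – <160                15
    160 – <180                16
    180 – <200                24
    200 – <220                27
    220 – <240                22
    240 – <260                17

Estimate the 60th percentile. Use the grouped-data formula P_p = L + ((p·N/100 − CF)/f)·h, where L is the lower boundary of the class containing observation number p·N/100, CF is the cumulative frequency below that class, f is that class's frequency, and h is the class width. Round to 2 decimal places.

N = 121; target position k = 60/100 · 121 = 72.6.
Cumulative frequencies: 15, 31, 55, 82, 104, 121.
Observation 72.6 falls in the class 200 – <220.
L = 200, CF = 55, f = 27, h = 20.
P60 = 200 + ((72.6 − 55)/27)·20 = 200 + 13.037 = 213.037.

213.04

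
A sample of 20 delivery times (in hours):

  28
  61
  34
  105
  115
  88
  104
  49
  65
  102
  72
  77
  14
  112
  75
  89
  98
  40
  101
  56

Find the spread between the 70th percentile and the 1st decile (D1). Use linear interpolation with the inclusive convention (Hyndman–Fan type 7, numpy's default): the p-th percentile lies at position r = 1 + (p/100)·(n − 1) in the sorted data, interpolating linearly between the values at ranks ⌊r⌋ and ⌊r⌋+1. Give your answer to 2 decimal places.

65.50

Sorted: 14, 28, 34, 40, 49, 56, 61, 65, 72, 75, 77, 88, 89, 98, 101, 102, 104, 105, 112, 115.
n = 20.
P10: r = 2.9; ranks 2–3 are 28, 34; interpolating gives 33.4.
P70: r = 14.3; ranks 14–15 are 98, 101; interpolating gives 98.9.
Difference: 98.9 − 33.4 = 65.5.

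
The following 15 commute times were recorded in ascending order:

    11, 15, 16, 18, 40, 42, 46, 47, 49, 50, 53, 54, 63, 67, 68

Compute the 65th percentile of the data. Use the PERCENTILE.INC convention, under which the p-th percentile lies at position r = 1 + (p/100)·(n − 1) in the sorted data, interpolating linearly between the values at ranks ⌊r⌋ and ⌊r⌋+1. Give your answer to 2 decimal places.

50.30

n = 15.
r = 1 + (65/100)·(15 − 1) = 1 + 9.1 = 10.1.
Rank 10 is 50 and rank 11 is 53.
Interpolate: 50 + 0.1·(53 − 50) = 50 + 0.1·3 = 50.3.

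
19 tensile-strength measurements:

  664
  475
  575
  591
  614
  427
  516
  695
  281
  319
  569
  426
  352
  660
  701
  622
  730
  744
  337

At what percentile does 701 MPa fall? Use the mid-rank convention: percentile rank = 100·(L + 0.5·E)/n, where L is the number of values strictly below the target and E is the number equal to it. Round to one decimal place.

Sorted: 281, 319, 337, 352, 426, 427, 475, 516, 569, 575, 591, 614, 622, 660, 664, 695, 701, 730, 744.
Count below 701: L = 16; count equal: E = 1; n = 19.
Percentile rank = 100·(16 + 0.5·1)/19 = 100·16.5/19 = 86.84.

86.8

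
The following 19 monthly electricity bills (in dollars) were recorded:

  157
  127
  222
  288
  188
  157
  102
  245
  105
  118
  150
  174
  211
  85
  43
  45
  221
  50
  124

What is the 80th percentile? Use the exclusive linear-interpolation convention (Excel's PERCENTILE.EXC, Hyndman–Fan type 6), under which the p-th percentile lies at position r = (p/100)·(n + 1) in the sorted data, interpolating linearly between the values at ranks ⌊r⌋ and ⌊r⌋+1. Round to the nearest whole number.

Sorted: 43, 45, 50, 85, 102, 105, 118, 124, 127, 150, 157, 157, 174, 188, 211, 221, 222, 245, 288.
n = 19.
r = (80/100)·(19 + 1) = 16.
r is an integer, so P80 is the value at rank 16: 221.

221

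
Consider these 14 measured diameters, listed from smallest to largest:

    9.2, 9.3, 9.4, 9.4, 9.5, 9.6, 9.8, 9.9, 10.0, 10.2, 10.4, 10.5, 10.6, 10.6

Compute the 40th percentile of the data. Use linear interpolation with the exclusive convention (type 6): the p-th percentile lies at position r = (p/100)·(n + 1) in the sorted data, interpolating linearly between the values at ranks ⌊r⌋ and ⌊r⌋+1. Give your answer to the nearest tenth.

n = 14.
r = (40/100)·(14 + 1) = 6.
r is an integer, so P40 is the value at rank 6: 9.6.

9.6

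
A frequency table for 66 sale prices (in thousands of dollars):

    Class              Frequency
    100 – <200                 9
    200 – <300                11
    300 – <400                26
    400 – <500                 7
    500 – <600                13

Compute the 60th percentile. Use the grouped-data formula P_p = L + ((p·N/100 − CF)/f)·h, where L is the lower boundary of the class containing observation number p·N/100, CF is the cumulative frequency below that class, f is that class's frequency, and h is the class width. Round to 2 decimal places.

375.38

N = 66; target position k = 60/100 · 66 = 39.6.
Cumulative frequencies: 9, 20, 46, 53, 66.
Observation 39.6 falls in the class 300 – <400.
L = 300, CF = 20, f = 26, h = 100.
P60 = 300 + ((39.6 − 20)/26)·100 = 300 + 75.3846 = 375.385.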